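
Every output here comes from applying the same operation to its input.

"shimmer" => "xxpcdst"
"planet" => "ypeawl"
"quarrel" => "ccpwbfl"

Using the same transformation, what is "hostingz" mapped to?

etyrkszd

Looking at the pairs, the operation is to shift every letter 11 places forward in the alphabet (wrapping around), then move the first 3 characters to the end (rotate left by 3).
Applying both steps to "hostingz": "szdetyrk", then "etyrkszd".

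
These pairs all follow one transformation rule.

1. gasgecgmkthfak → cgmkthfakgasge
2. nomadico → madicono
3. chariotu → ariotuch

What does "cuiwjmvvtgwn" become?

The pattern: swap the front and back halves of the string, then move the last 2 characters to the front (rotate right by 2).
"cuiwjmvvtgwn" → "vvtgwncuiwjm" → "jmvvtgwncuiw".

jmvvtgwncuiw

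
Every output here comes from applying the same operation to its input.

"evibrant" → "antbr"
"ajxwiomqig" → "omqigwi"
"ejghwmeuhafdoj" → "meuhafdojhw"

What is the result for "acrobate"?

What's happening: delete the first 3 characters, then move the first 2 characters to the end (rotate left by 2).
Starting from "acrobate": after the first operation, "obate"; after the second, "ateob".

ateob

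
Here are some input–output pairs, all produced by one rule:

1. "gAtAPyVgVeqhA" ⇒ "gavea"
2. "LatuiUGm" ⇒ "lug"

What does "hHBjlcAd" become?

hja

The rule is to keep one character in every 3, starting at position 1 (positions 1st, 4th, 7th, ...), then convert every letter to lowercase.
Applying both steps to "hHBjlcAd": "hjA", then "hja".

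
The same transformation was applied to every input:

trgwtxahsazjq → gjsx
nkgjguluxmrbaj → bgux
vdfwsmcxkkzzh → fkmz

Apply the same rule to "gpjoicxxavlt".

acjt

In each case the input is transformed by: keep one character in every 3, starting at position 3 (positions 3rd, 6th, 9th, ...), then sort the characters into alphabetical order.
Applying both steps to "gpjoicxxavlt": "jcat", then "acjt".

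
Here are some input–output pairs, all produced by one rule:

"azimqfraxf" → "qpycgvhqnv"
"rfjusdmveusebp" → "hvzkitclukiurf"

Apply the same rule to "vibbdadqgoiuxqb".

lyrrtqtgweykngr

Each output is the input with this applied: shift every letter 10 places backward in the alphabet (wrapping around).
On "vibbdadqgoiuxqb" that produces "lyrrtqtgweykngr".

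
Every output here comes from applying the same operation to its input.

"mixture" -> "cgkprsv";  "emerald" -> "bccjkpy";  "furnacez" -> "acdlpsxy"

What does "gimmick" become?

aeggikk

The pattern: shift every letter 2 places backward in the alphabet (wrapping around), then sort the characters into alphabetical order.
For "gimmick", step one produces "egkkgai"; step two turns that into "aeggikk".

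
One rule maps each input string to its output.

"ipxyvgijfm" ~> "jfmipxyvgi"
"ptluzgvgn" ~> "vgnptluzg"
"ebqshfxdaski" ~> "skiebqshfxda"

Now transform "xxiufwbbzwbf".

The rule is to move the last 3 characters to the front (rotate right by 3).
Applying that to "xxiufwbbzwbf" gives "wbfxxiufwbbz".

wbfxxiufwbbz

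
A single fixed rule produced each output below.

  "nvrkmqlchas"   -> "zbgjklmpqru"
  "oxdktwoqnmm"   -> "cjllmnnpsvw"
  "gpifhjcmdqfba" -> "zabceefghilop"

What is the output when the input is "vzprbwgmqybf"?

aaeflopquvxy

The transformation: sort the characters into alphabetical order, then shift every letter 1 place backward in the alphabet (wrapping around).
Applying both steps to "vzprbwgmqybf": "bbfgmpqrvwyz", then "aaeflopquvxy".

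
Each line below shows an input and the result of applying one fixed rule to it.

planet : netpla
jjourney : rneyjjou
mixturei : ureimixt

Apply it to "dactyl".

tyldac

Rule — swap the front and back halves of the string.
For "dactyl" the result is "tyldac".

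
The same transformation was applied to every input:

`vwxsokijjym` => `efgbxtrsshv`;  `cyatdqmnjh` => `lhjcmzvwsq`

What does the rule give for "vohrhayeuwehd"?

Looking at the pairs, the operation is to shift every letter 9 places forward in the alphabet (wrapping around).
Doing the same to "vohrhayeuwehd": "exqaqjhndfnqm".

exqaqjhndfnqm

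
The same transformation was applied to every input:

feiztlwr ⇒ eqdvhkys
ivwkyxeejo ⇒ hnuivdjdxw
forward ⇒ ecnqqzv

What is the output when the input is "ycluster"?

Each output is the input with this applied: take characters alternately from the front and the back (1st, last, 2nd, 2nd-last, ...), then shift every letter 1 place backward in the alphabet (wrapping around).
Starting from "ycluster": after the first operation, "yrceltus"; after the second, "xqbdkstr".

xqbdkstr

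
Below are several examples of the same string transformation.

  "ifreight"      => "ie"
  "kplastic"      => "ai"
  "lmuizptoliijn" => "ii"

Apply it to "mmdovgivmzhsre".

In each case the input is transformed by: keep one character in every 3, starting at position 1 (positions 1st, 4th, 7th, ...), then keep only the vowels.
Starting from "mmdovgivmzhsre": after the first operation, "moizr"; after the second, "oi".

oi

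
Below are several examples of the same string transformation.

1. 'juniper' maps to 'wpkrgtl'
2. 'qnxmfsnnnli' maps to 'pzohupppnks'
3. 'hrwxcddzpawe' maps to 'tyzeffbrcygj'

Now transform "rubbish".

wddkujt

The rule is to move the first character to the end, then shift every letter 2 places forward in the alphabet (wrapping around).
On "rubbish": the first step gives "ubbishr", and the second then gives "wddkujt".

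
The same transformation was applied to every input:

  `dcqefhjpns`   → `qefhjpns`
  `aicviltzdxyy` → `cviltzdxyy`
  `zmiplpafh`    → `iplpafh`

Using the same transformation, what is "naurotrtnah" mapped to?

urotrtnah

What's happening: delete the first 2 characters.
So "naurotrtnah" becomes "urotrtnah".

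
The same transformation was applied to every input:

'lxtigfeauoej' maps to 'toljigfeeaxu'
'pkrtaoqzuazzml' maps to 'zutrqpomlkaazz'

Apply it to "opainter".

ponieatr

What's happening: sort the characters into reverse alphabetical order, then move the first 2 characters to the end (rotate left by 2).
For "opainter" the result is "ponieatr".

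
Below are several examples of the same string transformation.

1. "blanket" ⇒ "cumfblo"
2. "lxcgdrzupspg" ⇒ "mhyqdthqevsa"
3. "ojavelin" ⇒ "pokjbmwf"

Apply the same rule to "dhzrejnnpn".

What's happening: shift every letter 1 place forward in the alphabet (wrapping around), then take characters alternately from the front and the back (1st, last, 2nd, 2nd-last, ...).
On "dhzrejnnpn": the first step gives "eiasfkooqo", and the second then gives "eoiqaosofk".

eoiqaosofk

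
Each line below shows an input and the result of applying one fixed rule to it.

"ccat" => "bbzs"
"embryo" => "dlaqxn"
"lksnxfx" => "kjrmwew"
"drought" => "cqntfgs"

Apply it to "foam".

What's happening: shift every letter 1 place backward in the alphabet (wrapping around).
So "foam" becomes "enzl".

enzl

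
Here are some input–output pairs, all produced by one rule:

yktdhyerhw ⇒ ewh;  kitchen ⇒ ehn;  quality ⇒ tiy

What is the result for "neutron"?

The rule is to swap each adjacent pair of characters (1↔2, 3↔4, ...), then keep only the last 3 characters.
Applying both steps to "neutron": "entuorn", then "orn".

orn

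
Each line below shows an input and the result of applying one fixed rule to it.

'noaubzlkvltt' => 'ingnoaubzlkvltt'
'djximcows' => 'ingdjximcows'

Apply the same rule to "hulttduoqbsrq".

inghulttduoqbsrq

In each case the input is transformed by: prepend "ing".
Doing the same to "hulttduoqbsrq": "inghulttduoqbsrq".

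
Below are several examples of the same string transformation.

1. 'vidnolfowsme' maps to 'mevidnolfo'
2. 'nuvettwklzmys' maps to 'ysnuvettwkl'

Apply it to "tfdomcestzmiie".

ietfdomcestz

The transformation: move the last 2 characters to the front (rotate right by 2), then delete the last 2 characters.
Applying both steps to "tfdomcestzmiie": "ietfdomcestzmi", then "ietfdomcestz".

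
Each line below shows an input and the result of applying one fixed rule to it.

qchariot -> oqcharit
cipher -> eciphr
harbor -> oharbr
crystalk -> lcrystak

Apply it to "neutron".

oneutrn

In each case the input is transformed by: move the last character to the front, then swap the first and last characters.
Applying both steps to "neutron": "nneutro", then "oneutrn".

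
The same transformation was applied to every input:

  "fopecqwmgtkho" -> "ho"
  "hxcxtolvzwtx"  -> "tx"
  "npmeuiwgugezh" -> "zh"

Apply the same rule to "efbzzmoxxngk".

gk

The pattern: keep only the last 2 characters.
Applying that to "efbzzmoxxngk" gives "gk".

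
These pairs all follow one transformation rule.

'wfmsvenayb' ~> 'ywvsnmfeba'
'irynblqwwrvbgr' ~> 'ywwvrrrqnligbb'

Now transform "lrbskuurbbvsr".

What's happening: sort the characters into reverse alphabetical order.
"lrbskuurbbvsr" → "vuussrrrlkbbb".

vuussrrrlkbbb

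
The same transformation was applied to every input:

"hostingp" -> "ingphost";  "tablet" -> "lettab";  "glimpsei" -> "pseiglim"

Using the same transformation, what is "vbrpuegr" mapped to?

uegrvbrp

The transformation: swap the front and back halves of the string.
For "vbrpuegr" the result is "uegrvbrp".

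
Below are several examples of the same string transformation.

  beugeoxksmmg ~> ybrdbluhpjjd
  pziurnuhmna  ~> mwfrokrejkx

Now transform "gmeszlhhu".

Rule — shift every letter 3 places backward in the alphabet (wrapping around).
For "gmeszlhhu" the result is "djbpwieer".

djbpwieer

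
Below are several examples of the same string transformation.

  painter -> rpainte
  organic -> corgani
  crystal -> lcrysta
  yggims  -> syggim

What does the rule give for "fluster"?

rfluste

Rule — move the last character to the front.
"fluster" → "rfluste".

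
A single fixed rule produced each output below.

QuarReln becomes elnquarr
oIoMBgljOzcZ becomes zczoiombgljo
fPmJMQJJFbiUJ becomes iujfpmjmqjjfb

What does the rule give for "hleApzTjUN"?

In each case the input is transformed by: move the last 3 characters to the front (rotate right by 3), then convert every letter to lowercase.
For "hleApzTjUN" the result is "junhleapzt".

junhleapzt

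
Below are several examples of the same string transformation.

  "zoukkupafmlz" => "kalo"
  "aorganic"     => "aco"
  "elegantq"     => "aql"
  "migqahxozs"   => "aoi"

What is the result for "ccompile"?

The transformation: keep one character in every 3, starting at position 2 (positions 2nd, 5th, 8th, ...), then move the first character to the end.
On "ccompile" that produces "pec".

pec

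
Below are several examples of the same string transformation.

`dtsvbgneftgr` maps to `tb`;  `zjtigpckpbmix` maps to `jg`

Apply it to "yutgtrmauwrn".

ut

The pattern: keep one character in every 3, starting at position 2 (positions 2nd, 5th, 8th, ...), then keep only the first 2 characters.
Starting from "yutgtrmauwrn": after the first operation, "utar"; after the second, "ut".
(Check on "dtsvbgneftgr": → "tbeg" → "tb" ✓)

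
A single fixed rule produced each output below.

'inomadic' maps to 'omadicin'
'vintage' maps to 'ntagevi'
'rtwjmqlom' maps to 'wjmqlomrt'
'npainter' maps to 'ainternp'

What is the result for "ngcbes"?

Each output is the input with this applied: move the first 2 characters to the end (rotate left by 2).
On "ngcbes" that produces "cbesng".

cbesng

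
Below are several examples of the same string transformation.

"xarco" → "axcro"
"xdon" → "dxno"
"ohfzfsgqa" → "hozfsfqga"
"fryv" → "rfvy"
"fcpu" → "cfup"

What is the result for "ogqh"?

Rule — swap each adjacent pair of characters (1↔2, 3↔4, ...).
"ogqh" → "gohq".

gohq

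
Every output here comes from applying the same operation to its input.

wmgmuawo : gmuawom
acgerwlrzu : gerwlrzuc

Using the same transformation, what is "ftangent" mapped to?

The rule is to delete the first character, then move the first character to the end.
Working it through for "ftangent": intermediate "tangent", final "angentt".

angentt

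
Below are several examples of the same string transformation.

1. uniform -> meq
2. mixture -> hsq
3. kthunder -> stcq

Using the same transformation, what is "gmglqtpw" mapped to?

Rule — shift every letter 1 place backward in the alphabet (wrapping around), then keep every other character starting from the second (positions 2nd, 4th, 6th, ...).
On "gmglqtpw": the first step gives "flfkpsov", and the second then gives "lksv".

lksv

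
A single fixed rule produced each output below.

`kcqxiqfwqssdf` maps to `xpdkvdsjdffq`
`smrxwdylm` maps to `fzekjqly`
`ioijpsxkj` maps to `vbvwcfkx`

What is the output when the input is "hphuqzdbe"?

Looking at the pairs, the operation is to delete the last character, then shift every letter 13 places forward in the alphabet (wrapping around) — i.e. ROT13.
Applying both steps to "hphuqzdbe": "hphuqzdb", then "ucuhdmqo".

ucuhdmqo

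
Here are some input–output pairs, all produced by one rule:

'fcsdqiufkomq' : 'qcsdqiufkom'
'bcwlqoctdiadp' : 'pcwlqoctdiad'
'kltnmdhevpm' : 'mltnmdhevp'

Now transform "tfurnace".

efurnac

Each output is the input with this applied: delete the first character, then move the last character to the front.
On "tfurnace": the first step gives "furnace", and the second then gives "efurnac".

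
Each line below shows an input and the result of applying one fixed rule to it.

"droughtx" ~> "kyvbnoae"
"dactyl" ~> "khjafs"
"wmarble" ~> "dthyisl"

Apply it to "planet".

wshula

The rule is to shift every letter 7 places forward in the alphabet (wrapping around).
On "planet" that produces "wshula".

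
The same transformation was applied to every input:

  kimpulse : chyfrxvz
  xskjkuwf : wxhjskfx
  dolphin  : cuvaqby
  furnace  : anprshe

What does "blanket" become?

Rule — move the first 3 characters to the end (rotate left by 3), then shift every letter 13 places forward in the alphabet (wrapping around) — i.e. ROT13.
On "blanket" that produces "axrgoyn".

axrgoyn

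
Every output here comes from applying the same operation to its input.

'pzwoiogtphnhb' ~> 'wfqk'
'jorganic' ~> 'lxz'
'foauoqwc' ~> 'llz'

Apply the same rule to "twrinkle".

tkb

The pattern: shift every letter 3 places backward in the alphabet (wrapping around), then keep one character in every 3, starting at position 2 (positions 2nd, 5th, 8th, ...).
For "twrinkle" the result is "tkb".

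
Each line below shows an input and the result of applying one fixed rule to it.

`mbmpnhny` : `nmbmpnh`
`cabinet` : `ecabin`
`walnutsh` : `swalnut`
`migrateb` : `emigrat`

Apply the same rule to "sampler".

Each output is the input with this applied: delete the last character, then move the last character to the front.
"sampler" → "sample" → "esampl".

esampl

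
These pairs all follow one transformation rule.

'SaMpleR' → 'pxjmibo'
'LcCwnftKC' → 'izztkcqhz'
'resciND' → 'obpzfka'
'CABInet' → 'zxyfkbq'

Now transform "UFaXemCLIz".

Looking at the pairs, the operation is to shift every letter 3 places backward in the alphabet (wrapping around), then convert every letter to lowercase.
"UFaXemCLIz" → "rcxubjzifw".
(Check on "CABInet": → "ZXYFkbq" → "zxyfkbq" ✓)

rcxubjzifw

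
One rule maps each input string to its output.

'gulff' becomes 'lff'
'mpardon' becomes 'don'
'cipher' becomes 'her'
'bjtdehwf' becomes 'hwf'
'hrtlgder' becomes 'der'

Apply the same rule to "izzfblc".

The transformation: keep only the last 3 characters.
So "izzfblc" becomes "blc".

blc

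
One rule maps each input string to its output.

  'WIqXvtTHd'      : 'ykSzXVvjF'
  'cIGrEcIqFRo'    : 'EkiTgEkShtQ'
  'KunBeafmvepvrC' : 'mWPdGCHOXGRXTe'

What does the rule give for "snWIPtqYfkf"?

UPykrVSaHMH

In each case the input is transformed by: flip the case of every letter, then shift every letter 2 places forward in the alphabet (wrapping around).
So "snWIPtqYfkf" becomes "UPykrVSaHMH".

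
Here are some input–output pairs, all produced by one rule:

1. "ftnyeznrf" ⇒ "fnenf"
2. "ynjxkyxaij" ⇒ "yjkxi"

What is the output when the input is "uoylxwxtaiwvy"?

Each output is the input with this applied: keep every other character starting from the first (positions 1st, 3rd, 5th, ...).
"uoylxwxtaiwvy" → "uyxxawy".

uyxxawy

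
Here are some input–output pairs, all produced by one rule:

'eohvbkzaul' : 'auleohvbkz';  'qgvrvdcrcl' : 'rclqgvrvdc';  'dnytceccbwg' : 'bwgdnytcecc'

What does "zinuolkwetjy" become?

tjyzinuolkwe

Looking at the pairs, the operation is to move the last 3 characters to the front (rotate right by 3).
For "zinuolkwetjy" the result is "tjyzinuolkwe".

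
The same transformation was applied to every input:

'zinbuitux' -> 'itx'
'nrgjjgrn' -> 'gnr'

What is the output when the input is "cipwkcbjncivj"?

cijp

The transformation: sort the characters into alphabetical order, then keep one character in every 3, starting at position 2 (positions 2nd, 5th, 8th, ...).
"cipwkcbjncivj" → "cijp".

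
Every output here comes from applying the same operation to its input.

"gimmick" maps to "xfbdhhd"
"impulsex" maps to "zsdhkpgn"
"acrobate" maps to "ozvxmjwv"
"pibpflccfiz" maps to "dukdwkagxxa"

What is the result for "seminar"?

Each output is the input with this applied: move the last 2 characters to the front (rotate right by 2), then shift every letter 5 places backward in the alphabet (wrapping around).
Starting from "seminar": after the first operation, "arsemin"; after the second, "vmnzhdi".

vmnzhdi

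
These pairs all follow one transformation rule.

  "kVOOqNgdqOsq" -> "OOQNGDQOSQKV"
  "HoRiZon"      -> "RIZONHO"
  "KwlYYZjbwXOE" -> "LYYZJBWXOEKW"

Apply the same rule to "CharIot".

ARIOTCH

Each output is the input with this applied: move the first 2 characters to the end (rotate left by 2), then convert every letter to uppercase.
Starting from "CharIot": after the first operation, "arIotCh"; after the second, "ARIOTCH".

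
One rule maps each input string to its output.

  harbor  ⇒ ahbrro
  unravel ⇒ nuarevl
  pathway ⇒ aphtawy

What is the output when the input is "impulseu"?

miupslue

Each output is the input with this applied: swap each adjacent pair of characters (1↔2, 3↔4, ...).
On "impulseu" that produces "miupslue".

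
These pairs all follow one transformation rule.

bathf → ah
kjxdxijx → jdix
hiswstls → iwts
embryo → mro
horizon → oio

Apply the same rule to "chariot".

The rule is to keep every other character starting from the second (positions 2nd, 4th, 6th, ...).
For "chariot" the result is "hro".

hro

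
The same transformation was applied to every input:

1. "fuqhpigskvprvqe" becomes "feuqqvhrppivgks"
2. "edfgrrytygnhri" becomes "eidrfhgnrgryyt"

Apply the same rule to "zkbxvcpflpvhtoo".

zokobtxhvvcpplf

The transformation: take characters alternately from the front and the back (1st, last, 2nd, 2nd-last, ...).
On "zkbxvcpflpvhtoo" that produces "zokobtxhvvcpplf".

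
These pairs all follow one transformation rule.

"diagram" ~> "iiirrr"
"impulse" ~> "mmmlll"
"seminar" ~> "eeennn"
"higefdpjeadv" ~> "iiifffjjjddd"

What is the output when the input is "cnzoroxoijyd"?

Rule — keep one character in every 3, starting at position 2 (positions 2nd, 5th, 8th, ...), then repeat every character 3 times.
Starting from "cnzoroxoijyd": after the first operation, "nroy"; after the second, "nnnrrroooyyy".
(Check on "impulse": → "ml" → "mmmlll" ✓)

nnnrrroooyyy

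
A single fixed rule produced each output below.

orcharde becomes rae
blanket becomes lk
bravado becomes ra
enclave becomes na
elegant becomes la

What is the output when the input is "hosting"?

oi

In each case the input is transformed by: keep one character in every 3, starting at position 2 (positions 2nd, 5th, 8th, ...).
So "hosting" becomes "oi".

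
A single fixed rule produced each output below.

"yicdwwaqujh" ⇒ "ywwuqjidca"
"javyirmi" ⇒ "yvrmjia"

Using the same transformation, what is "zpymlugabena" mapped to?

Each output is the input with this applied: delete the last character, then sort the characters into reverse alphabetical order.
For "zpymlugabena" the result is "zyupnmlgeba".

zyupnmlgeba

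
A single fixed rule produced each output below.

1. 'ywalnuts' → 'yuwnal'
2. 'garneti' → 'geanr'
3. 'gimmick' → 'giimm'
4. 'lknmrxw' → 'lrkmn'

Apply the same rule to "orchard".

The rule is to delete the last 2 characters, then take characters alternately from the front and the back (1st, last, 2nd, 2nd-last, ...).
Working it through for "orchard": intermediate "orcha", final "oarhc".

oarhc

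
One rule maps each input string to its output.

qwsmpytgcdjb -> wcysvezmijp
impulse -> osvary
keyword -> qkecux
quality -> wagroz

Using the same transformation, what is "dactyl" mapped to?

jgize

Each output is the input with this applied: shift every letter 6 places forward in the alphabet (wrapping around), then delete the last character.
On "dactyl": the first step gives "jgizer", and the second then gives "jgize".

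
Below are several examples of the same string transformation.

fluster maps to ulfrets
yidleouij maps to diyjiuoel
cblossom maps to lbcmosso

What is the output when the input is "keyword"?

yekdrow

Each output is the input with this applied: move the first 3 characters to the end (rotate left by 3), then reverse the string.
On "keyword" that produces "yekdrow".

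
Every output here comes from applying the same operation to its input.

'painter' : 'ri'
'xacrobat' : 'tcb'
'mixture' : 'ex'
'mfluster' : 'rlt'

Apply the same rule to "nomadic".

The rule is to move the last 2 characters to the front (rotate right by 2), then keep one character in every 3, starting at position 2 (positions 2nd, 5th, 8th, ...).
"nomadic" → "icnomad" → "cm".

cm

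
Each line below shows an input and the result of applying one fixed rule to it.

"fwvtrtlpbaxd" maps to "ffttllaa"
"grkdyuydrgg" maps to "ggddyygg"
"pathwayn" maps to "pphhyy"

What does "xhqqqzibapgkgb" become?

Rule — keep one character in every 3, starting at position 1 (positions 1st, 4th, 7th, ...), then double every character.
Doing the same to "xhqqqzibapgkgb": "xxqqiippgg".
(Check on "pathwayn": → "phy" → "pphhyy" ✓)

xxqqiippgg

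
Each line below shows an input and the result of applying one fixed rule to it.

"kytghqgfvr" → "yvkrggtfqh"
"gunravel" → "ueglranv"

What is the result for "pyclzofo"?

yfpolzco

Looking at the pairs, the operation is to swap each adjacent pair of characters (1↔2, 3↔4, ...), then take characters alternately from the front and the back (1st, last, 2nd, 2nd-last, ...).
On "pyclzofo": the first step gives "yplcozof", and the second then gives "yfpolzco".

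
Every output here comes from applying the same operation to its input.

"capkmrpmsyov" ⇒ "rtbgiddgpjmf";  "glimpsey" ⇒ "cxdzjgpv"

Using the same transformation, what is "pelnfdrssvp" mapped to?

The transformation: shift every letter 9 places backward in the alphabet (wrapping around), then swap each adjacent pair of characters (1↔2, 3↔4, ...).
Applying both steps to "pelnfdrssvp": "gvcewuijjmg", then "vgecuwjimjg".

vgecuwjimjg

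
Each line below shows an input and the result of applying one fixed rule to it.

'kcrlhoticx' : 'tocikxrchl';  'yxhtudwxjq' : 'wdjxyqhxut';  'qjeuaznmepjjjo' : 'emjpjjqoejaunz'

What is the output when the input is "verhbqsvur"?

The rule is to swap the front and back halves of the string, then swap each adjacent pair of characters (1↔2, 3↔4, ...).
Applying both steps to "verhbqsvur": "qsvurverhb", then "squvvrrebh".

squvvrrebh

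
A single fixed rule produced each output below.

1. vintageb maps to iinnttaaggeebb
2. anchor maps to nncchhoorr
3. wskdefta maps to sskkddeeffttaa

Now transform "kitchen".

What's happening: delete the first character, then double every character.
"kitchen" → "itchen" → "iittcchheenn".

iittcchheenn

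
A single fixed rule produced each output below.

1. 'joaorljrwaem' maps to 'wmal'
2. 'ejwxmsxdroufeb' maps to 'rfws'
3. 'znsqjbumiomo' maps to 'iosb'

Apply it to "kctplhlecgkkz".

ckth

The transformation: keep one character in every 3, starting at position 3 (positions 3rd, 6th, 9th, ...), then swap the front and back halves of the string.
Applying both steps to "kctplhlecgkkz": "thck", then "ckth".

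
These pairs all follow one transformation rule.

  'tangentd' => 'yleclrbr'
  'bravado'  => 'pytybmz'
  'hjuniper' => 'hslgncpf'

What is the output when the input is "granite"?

The pattern: shift every letter 2 places backward in the alphabet (wrapping around), then move the first character to the end.
Starting from "granite": after the first operation, "epylgrc"; after the second, "pylgrce".

pylgrce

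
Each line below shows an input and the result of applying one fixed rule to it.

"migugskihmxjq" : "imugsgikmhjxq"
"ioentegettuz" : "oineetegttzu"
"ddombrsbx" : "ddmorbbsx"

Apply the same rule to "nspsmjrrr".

Looking at the pairs, the operation is to swap each adjacent pair of characters (1↔2, 3↔4, ...).
Doing the same to "nspsmjrrr": "snspjmrrr".

snspjmrrr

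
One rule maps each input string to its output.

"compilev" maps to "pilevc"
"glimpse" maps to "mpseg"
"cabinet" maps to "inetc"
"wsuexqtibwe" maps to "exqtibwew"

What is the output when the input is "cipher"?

herc

The rule is to move the first character to the end, then delete the first 2 characters.
Starting from "cipher": after the first operation, "ipherc"; after the second, "herc".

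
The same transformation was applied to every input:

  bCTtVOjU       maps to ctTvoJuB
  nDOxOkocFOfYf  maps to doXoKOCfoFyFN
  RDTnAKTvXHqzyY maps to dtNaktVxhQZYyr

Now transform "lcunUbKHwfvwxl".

CUNuBkhWFVWXLL

Rule — move the first character to the end, then flip the case of every letter.
Starting from "lcunUbKHwfvwxl": after the first operation, "cunUbKHwfvwxll"; after the second, "CUNuBkhWFVWXLL".
(Check on "bCTtVOjU": → "CTtVOjUb" → "ctTvoJuB" ✓)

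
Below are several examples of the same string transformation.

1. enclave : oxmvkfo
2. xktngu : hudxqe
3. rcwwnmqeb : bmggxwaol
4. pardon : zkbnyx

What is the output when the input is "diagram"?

nskqbkw

Rule — shift every letter 10 places forward in the alphabet (wrapping around).
"diagram" → "nskqbkw".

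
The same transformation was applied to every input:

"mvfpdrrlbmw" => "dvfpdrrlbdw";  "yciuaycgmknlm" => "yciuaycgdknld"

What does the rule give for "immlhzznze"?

Looking at the pairs, the operation is to replace every "m" with "d".
For "immlhzznze" the result is "iddlhzznze".

iddlhzznze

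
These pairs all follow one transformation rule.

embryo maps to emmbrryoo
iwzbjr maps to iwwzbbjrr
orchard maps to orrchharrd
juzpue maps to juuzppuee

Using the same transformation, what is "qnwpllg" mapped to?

In each case the input is transformed by: repeat every character 3 times, then keep every other character starting from the second (positions 2nd, 4th, 6th, ...).
Working it through for "qnwpllg": intermediate "qqqnnnwwwpppllllllggg", final "qnnwpplllg".

qnnwpplllg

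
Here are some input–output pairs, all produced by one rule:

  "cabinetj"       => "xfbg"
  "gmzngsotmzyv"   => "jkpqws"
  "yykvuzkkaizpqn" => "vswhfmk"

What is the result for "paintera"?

Looking at the pairs, the operation is to keep every other character starting from the second (positions 2nd, 4th, 6th, ...), then shift every letter 3 places backward in the alphabet (wrapping around).
Starting from "paintera": after the first operation, "anea"; after the second, "xkbx".

xkbx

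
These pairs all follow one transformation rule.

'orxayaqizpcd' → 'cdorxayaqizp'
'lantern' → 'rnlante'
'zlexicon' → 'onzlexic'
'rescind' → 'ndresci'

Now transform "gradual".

algradu

Each output is the input with this applied: move the last 2 characters to the front (rotate right by 2).
For "gradual" the result is "algradu".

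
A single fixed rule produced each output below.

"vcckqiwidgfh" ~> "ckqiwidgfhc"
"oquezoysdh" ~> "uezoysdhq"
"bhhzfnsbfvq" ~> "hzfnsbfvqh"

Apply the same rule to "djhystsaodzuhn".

In each case the input is transformed by: delete the first character, then move the first character to the end.
For "djhystsaodzuhn" the result is "hystsaodzuhnj".

hystsaodzuhnj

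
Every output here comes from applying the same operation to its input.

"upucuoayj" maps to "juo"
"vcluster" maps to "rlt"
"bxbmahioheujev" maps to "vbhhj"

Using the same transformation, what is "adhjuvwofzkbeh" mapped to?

Rule — move the last 2 characters to the front (rotate right by 2), then keep one character in every 3, starting at position 2 (positions 2nd, 5th, 8th, ...).
For "adhjuvwofzkbeh", step one produces "ehadhjuvwofzkb"; step two turns that into "hhvfb".
(Check on "bxbmahioheujev": → "evbxbmahioheuj" → "vbhhj" ✓)

hhvfb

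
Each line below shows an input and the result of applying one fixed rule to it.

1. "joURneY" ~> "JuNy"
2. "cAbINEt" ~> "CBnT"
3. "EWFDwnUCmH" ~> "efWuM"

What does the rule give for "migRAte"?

In each case the input is transformed by: flip the case of every letter, then keep every other character starting from the first (positions 1st, 3rd, 5th, ...).
Working it through for "migRAte": intermediate "MIGraTE", final "MGaE".

MGaE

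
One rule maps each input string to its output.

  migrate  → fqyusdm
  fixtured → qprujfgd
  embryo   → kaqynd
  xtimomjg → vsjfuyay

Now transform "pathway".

The pattern: move the last 2 characters to the front (rotate right by 2), then shift every letter 12 places forward in the alphabet (wrapping around).
"pathway" → "mkbmfti".

mkbmfti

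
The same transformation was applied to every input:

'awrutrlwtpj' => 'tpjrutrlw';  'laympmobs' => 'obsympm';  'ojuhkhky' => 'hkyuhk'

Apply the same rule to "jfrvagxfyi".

fyirvagx

The rule is to delete the first 2 characters, then move the last 3 characters to the front (rotate right by 3).
Starting from "jfrvagxfyi": after the first operation, "rvagxfyi"; after the second, "fyirvagx".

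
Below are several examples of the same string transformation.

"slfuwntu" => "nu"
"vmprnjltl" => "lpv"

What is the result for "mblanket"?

The rule is to sort the characters into alphabetical order, then keep one character in every 3, starting at position 3 (positions 3rd, 6th, 9th, ...).
So "mblanket" becomes "em".

em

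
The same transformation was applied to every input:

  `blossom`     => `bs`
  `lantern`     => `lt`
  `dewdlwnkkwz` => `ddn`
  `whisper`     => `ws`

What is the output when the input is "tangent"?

What's happening: keep one character in every 3, starting at position 1 (positions 1st, 4th, 7th, ...), then delete the last character.
Starting from "tangent": after the first operation, "tgt"; after the second, "tg".

tg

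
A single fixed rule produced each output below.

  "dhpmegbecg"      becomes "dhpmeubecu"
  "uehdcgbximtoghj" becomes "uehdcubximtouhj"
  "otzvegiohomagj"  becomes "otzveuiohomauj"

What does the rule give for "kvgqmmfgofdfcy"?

Rule — replace every "g" with "u".
On "kvgqmmfgofdfcy" that produces "kvuqmmfuofdfcy".

kvuqmmfuofdfcy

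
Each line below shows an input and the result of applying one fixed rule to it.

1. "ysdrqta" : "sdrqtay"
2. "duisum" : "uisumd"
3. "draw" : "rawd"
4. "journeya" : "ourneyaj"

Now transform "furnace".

What's happening: move the first character to the end.
"furnace" → "urnacef".

urnacef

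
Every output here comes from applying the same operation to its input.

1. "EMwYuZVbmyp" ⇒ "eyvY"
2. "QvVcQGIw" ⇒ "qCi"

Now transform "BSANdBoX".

The rule is to flip the case of every letter, then keep one character in every 3, starting at position 1 (positions 1st, 4th, 7th, ...).
Working it through for "BSANdBoX": intermediate "bsanDbOx", final "bnO".

bnO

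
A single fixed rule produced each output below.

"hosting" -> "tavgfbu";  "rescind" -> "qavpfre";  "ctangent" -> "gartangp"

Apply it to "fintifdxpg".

tckqsvgavs

Rule — shift every letter 13 places forward in the alphabet (wrapping around) — i.e. ROT13, then reverse the string.
"fintifdxpg" → "svagvsqkct" → "tckqsvgavs".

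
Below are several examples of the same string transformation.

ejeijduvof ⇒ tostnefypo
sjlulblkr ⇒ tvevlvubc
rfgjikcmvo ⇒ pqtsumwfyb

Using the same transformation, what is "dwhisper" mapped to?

grsczobn

What's happening: move the first character to the end, then shift every letter 10 places forward in the alphabet (wrapping around).
So "dwhisper" becomes "grsczobn".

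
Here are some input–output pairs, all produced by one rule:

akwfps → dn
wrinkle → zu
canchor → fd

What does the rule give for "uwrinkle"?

xz

Looking at the pairs, the operation is to shift every letter 3 places forward in the alphabet (wrapping around), then keep only the first 2 characters.
Working it through for "uwrinkle": intermediate "xzulqnoh", final "xz".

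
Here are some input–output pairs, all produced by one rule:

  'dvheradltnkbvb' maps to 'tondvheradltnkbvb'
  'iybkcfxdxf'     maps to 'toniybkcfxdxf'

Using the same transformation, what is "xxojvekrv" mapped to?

Rule — prepend "ton".
Doing the same to "xxojvekrv": "tonxxojvekrv".

tonxxojvekrv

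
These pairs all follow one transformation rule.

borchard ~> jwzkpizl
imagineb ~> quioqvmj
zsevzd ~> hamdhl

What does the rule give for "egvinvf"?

modqvdn

The pattern: shift every letter 8 places forward in the alphabet (wrapping around).
Applying that to "egvinvf" gives "modqvdn".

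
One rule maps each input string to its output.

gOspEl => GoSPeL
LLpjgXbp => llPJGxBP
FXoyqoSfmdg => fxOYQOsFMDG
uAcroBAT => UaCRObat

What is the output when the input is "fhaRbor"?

Each output is the input with this applied: flip the case of every letter.
Applying that to "fhaRbor" gives "FHArBOR".

FHArBOR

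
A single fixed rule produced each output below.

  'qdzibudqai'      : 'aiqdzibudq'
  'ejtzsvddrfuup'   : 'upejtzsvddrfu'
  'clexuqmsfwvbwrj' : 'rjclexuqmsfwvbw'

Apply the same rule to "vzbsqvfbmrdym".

The rule is to move the last 2 characters to the front (rotate right by 2).
"vzbsqvfbmrdym" → "ymvzbsqvfbmrd".

ymvzbsqvfbmrd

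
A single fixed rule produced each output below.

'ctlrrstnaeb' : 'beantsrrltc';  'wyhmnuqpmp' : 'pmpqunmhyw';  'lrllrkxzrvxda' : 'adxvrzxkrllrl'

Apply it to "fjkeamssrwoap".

paowrssmaekjf

The rule is to reverse the string.
Doing the same to "fjkeamssrwoap": "paowrssmaekjf".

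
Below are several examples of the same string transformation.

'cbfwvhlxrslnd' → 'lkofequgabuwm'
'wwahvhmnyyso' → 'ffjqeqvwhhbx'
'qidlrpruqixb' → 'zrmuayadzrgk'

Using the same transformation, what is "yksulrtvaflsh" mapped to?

Looking at the pairs, the operation is to shift every letter 9 places forward in the alphabet (wrapping around).
"yksulrtvaflsh" → "htbduacejoubq".

htbduacejoubq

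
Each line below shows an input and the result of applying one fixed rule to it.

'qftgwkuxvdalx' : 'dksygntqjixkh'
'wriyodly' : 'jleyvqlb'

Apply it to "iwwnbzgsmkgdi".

vvjqjtaxozmft

What's happening: shift every letter 13 places forward in the alphabet (wrapping around) — i.e. ROT13, then take characters alternately from the front and the back (1st, last, 2nd, 2nd-last, ...).
Starting from "iwwnbzgsmkgdi": after the first operation, "vjjaomtfzxtqv"; after the second, "vvjqjtaxozmft".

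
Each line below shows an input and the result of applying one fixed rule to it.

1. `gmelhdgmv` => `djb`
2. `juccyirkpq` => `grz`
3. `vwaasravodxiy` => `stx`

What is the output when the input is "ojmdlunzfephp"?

lgj

In each case the input is transformed by: shift every letter 3 places backward in the alphabet (wrapping around), then keep only the first 3 characters.
"ojmdlunzfephp" → "lgjairkwcbmem" → "lgj".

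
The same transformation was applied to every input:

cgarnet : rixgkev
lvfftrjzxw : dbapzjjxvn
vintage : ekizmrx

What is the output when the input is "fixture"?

Each output is the input with this applied: shift every letter 4 places forward in the alphabet (wrapping around), then move the last 3 characters to the front (rotate right by 3).
Applying both steps to "fixture": "jmbxyvi", then "yvijmbx".

yvijmbx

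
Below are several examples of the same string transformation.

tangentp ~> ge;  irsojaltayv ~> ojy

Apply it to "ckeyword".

yw

Looking at the pairs, the operation is to swap each adjacent pair of characters (1↔2, 3↔4, ...), then keep one character in every 3, starting at position 3 (positions 3rd, 6th, 9th, ...).
Applying that to "ckeyword" gives "yw".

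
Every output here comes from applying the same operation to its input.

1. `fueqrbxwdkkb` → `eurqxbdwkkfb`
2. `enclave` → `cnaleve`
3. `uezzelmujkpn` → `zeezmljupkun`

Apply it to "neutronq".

The pattern: move the first character to the end, then swap each adjacent pair of characters (1↔2, 3↔4, ...).
For "neutronq", step one produces "eutronqn"; step two turns that into "uertnonq".

uertnonq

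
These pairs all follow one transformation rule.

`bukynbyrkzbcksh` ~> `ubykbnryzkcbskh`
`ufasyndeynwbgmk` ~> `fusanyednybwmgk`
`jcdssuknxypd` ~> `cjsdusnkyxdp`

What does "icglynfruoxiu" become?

Rule — swap each adjacent pair of characters (1↔2, 3↔4, ...).
For "icglynfruoxiu" the result is "cilgnyrfouixu".

cilgnyrfouixu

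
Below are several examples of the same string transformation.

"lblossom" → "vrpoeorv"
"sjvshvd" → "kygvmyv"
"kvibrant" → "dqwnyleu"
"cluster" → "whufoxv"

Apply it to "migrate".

The transformation: shift every letter 3 places forward in the alphabet (wrapping around), then move the last 3 characters to the front (rotate right by 3).
On "migrate" that produces "dwhplju".

dwhplju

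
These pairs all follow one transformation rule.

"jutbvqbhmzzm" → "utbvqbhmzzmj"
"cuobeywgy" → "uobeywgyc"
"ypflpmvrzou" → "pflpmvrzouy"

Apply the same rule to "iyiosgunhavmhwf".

Looking at the pairs, the operation is to move the first character to the end.
On "iyiosgunhavmhwf" that produces "yiosgunhavmhwfi".

yiosgunhavmhwfi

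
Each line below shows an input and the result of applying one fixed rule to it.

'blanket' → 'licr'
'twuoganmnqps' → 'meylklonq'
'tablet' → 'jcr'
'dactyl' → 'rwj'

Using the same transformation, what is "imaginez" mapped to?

Rule — delete the first 3 characters, then shift every letter 2 places backward in the alphabet (wrapping around).
"imaginez" → "ginez" → "eglcx".

eglcx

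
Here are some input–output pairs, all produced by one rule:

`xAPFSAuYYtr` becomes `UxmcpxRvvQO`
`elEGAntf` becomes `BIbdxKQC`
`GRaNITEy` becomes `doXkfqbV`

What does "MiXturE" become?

The pattern: flip the case of every letter, then shift every letter 3 places backward in the alphabet (wrapping around).
Starting from "MiXturE": after the first operation, "mIxTURe"; after the second, "jFuQROb".
(Check on "GRaNITEy": → "grAniteY" → "doXkfqbV" ✓)

jFuQROb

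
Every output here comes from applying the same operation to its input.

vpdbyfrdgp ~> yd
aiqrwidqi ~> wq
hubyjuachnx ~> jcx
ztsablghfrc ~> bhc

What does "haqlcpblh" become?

Each output is the input with this applied: delete the first 2 characters, then keep one character in every 3, starting at position 3 (positions 3rd, 6th, 9th, ...).
Working it through for "haqlcpblh": intermediate "qlcpblh", final "cl".

cl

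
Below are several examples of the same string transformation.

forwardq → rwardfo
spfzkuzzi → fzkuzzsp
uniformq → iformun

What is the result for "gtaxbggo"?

axbgggt

Rule — delete the last character, then move the first 2 characters to the end (rotate left by 2).
"gtaxbggo" → "gtaxbgg" → "axbgggt".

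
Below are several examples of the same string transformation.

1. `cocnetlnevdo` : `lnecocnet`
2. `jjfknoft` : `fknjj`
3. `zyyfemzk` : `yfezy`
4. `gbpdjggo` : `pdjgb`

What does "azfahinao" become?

Rule — delete the last 3 characters, then move the last 3 characters to the front (rotate right by 3).
Applying both steps to "azfahinao": "azfahi", then "ahiazf".
(Check on "cocnetlnevdo": → "cocnetlne" → "lnecocnet" ✓)

ahiazf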